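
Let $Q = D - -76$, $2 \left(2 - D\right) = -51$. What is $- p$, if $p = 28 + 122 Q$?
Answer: $-12655$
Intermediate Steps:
$D = \frac{55}{2}$ ($D = 2 - - \frac{51}{2} = 2 + \frac{51}{2} = \frac{55}{2} \approx 27.5$)
$Q = \frac{207}{2}$ ($Q = \frac{55}{2} - -76 = \frac{55}{2} + 76 = \frac{207}{2} \approx 103.5$)
$p = 12655$ ($p = 28 + 122 \cdot \frac{207}{2} = 28 + 12627 = 12655$)
$- p = \left(-1\right) 12655 = -12655$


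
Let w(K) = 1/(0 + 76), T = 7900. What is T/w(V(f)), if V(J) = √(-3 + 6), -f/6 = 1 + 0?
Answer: 600400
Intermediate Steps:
f = -6 (f = -6*(1 + 0) = -6*1 = -6)
V(J) = √3
w(K) = 1/76
T/w(V(f)) = 7900/(1/76) = 7900*76 = 600400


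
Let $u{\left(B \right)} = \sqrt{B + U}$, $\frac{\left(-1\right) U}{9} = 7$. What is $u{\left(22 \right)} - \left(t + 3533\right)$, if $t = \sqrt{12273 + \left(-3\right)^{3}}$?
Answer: $-3533 - \sqrt{12246} + i \sqrt{41} \approx -3643.7 + 6.4031 i$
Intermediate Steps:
$U = -63$ ($U = \left(-9\right) 7 = -63$)
$t = \sqrt{12246}$ ($t = \sqrt{12273 - 27} = \sqrt{12246} \approx 110.66$)
$u{\left(B \right)} = \sqrt{-63 + B}$ ($u{\left(B \right)} = \sqrt{B - 63} = \sqrt{-63 + B}$)
$u{\left(22 \right)} - \left(t + 3533\right) = \sqrt{-63 + 22} - \left(\sqrt{12246} + 3533\right) = \sqrt{-41} - \left(3533 + \sqrt{12246}\right) = i \sqrt{41} - \left(3533 + \sqrt{12246}\right) = -3533 - \sqrt{12246} + i \sqrt{41}$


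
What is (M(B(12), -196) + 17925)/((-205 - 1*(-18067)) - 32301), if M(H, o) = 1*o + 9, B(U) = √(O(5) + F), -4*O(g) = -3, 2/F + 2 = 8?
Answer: -17738/14439 ≈ -1.2285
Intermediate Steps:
F = ⅓ (F = 2/(-2 + 8) = 2/6 = 2*(⅙) = ⅓ ≈ 0.33333)
O(g) = ¾ (O(g) = -¼*(-3) = ¾)
B(U) = √39/6 (B(U) = √(¾ + ⅓) = √(13/12) = √39/6)
M(H, o) = 9 + o (M(H, o) = o + 9 = 9 + o)
(M(B(12), -196) + 17925)/((-205 - 1*(-18067)) - 32301) = ((9 - 196) + 17925)/((-205 - 1*(-18067)) - 32301) = (-187 + 17925)/((-205 + 18067) - 32301) = 17738/(17862 - 32301) = 17738/(-14439) = 17738*(-1/14439) = -17738/14439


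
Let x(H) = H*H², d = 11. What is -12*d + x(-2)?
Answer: -140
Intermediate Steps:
x(H) = H³
-12*d + x(-2) = -12*11 + (-2)³ = -132 - 8 = -140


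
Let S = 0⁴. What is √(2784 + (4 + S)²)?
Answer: 20*√7 ≈ 52.915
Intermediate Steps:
S = 0
√(2784 + (4 + S)²) = √(2784 + (4 + 0)²) = √(2784 + 4²) = √(2784 + 16) = √2800 = 20*√7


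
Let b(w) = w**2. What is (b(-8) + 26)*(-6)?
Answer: -540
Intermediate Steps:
(b(-8) + 26)*(-6) = ((-8)**2 + 26)*(-6) = (64 + 26)*(-6) = 90*(-6) = -540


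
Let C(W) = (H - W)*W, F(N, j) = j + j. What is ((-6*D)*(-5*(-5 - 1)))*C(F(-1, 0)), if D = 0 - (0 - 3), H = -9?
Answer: 0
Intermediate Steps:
F(N, j) = 2*j
D = 3 (D = 0 - 1*(-3) = 0 + 3 = 3)
C(W) = W*(-9 - W) (C(W) = (-9 - W)*W = W*(-9 - W))
((-6*D)*(-5*(-5 - 1)))*C(F(-1, 0)) = ((-6*3)*(-5*(-5 - 1)))*(-2*0*(9 + 2*0)) = (-(-90)*(-6))*(-1*0*(9 + 0)) = (-18*30)*(-1*0*9) = -540*0 = 0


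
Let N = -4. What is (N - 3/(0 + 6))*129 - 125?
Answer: -1411/2 ≈ -705.50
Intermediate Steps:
(N - 3/(0 + 6))*129 - 125 = (-4 - 3/(0 + 6))*129 - 125 = (-4 - 3/6)*129 - 125 = (-4 - 3*⅙)*129 - 125 = (-4 - ½)*129 - 125 = -9/2*129 - 125 = -1161/2 - 125 = -1411/2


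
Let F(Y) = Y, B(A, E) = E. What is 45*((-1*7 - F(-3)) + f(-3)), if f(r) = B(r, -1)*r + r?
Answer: -180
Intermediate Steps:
f(r) = 0 (f(r) = -r + r = 0)
45*((-1*7 - F(-3)) + f(-3)) = 45*((-1*7 - 1*(-3)) + 0) = 45*((-7 + 3) + 0) = 45*(-4 + 0) = 45*(-4) = -180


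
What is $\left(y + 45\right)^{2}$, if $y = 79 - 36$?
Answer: $7744$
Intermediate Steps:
$y = 43$
$\left(y + 45\right)^{2} = \left(43 + 45\right)^{2} = 88^{2} = 7744$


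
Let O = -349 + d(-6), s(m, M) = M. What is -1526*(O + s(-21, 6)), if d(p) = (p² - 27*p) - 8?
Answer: 233478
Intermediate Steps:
d(p) = -8 + p² - 27*p
O = -159 (O = -349 + (-8 + (-6)² - 27*(-6)) = -349 + (-8 + 36 + 162) = -349 + 190 = -159)
-1526*(O + s(-21, 6)) = -1526*(-159 + 6) = -1526*(-153) = 233478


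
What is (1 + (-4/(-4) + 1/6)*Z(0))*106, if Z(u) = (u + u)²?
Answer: 106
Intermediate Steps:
Z(u) = 4*u² (Z(u) = (2*u)² = 4*u²)
(1 + (-4/(-4) + 1/6)*Z(0))*106 = (1 + (-4/(-4) + 1/6)*(4*0²))*106 = (1 + (-4*(-¼) + 1*(⅙))*(4*0))*106 = (1 + (1 + ⅙)*0)*106 = (1 + (7/6)*0)*106 = (1 + 0)*106 = 1*106 = 106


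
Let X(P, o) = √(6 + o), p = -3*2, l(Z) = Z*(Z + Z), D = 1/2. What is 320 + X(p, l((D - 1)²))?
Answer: 320 + 7*√2/4 ≈ 322.48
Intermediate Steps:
D = ½ ≈ 0.50000
l(Z) = 2*Z² (l(Z) = Z*(2*Z) = 2*Z²)
p = -6
320 + X(p, l((D - 1)²)) = 320 + √(6 + 2*((½ - 1)²)²) = 320 + √(6 + 2*((-½)²)²) = 320 + √(6 + 2*(¼)²) = 320 + √(6 + 2*(1/16)) = 320 + √(6 + ⅛) = 320 + √(49/8) = 320 + 7*√2/4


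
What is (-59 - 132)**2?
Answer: 36481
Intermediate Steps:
(-59 - 132)**2 = (-191)**2 = 36481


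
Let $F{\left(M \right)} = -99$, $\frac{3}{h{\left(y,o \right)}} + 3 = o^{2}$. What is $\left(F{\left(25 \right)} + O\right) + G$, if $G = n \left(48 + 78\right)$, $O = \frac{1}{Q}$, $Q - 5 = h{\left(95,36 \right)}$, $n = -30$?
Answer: $- \frac{8362693}{2156} \approx -3878.8$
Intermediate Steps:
$h{\left(y,o \right)} = \frac{3}{-3 + o^{2}}$
$Q = \frac{2156}{431}$ ($Q = 5 + \frac{3}{-3 + 36^{2}} = 5 + \frac{3}{-3 + 1296} = 5 + \frac{3}{1293} = 5 + 3 \cdot \frac{1}{1293} = 5 + \frac{1}{431} = \frac{2156}{431} \approx 5.0023$)
$O = \frac{431}{2156}$ ($O = \frac{1}{\frac{2156}{431}} = \frac{431}{2156} \approx 0.19991$)
$G = -3780$ ($G = - 30 \left(48 + 78\right) = \left(-30\right) 126 = -3780$)
$\left(F{\left(25 \right)} + O\right) + G = \left(-99 + \frac{431}{2156}\right) - 3780 = - \frac{213013}{2156} - 3780 = - \frac{8362693}{2156}$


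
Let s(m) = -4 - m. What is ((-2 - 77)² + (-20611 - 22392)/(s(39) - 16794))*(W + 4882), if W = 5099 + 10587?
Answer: 2162164104960/16837 ≈ 1.2842e+8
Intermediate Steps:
W = 15686
((-2 - 77)² + (-20611 - 22392)/(s(39) - 16794))*(W + 4882) = ((-2 - 77)² + (-20611 - 22392)/((-4 - 1*39) - 16794))*(15686 + 4882) = ((-79)² - 43003/((-4 - 39) - 16794))*20568 = (6241 - 43003/(-43 - 16794))*20568 = (6241 - 43003/(-16837))*20568 = (6241 - 43003*(-1/16837))*20568 = (6241 + 43003/16837)*20568 = (105122720/16837)*20568 = 2162164104960/16837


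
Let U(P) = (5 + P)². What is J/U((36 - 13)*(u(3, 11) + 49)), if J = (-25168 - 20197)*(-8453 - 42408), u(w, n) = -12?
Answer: 2307309265/732736 ≈ 3148.9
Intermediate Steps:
J = 2307309265 (J = -45365*(-50861) = 2307309265)
J/U((36 - 13)*(u(3, 11) + 49)) = 2307309265/((5 + (36 - 13)*(-12 + 49))²) = 2307309265/((5 + 23*37)²) = 2307309265/((5 + 851)²) = 2307309265/(856²) = 2307309265/732736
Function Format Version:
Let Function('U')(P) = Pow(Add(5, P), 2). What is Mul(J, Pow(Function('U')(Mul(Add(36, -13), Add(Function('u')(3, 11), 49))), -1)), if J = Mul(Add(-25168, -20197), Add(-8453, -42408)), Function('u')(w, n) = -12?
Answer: Rational(2307309265, 732736) ≈ 3148.9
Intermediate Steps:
J = 2307309265 (J = Mul(-45365, -50861) = 2307309265)
Mul(J, Pow(Function('U')(Mul(Add(36, -13), Add(Function('u')(3, 11), 49))), -1)) = Mul(2307309265, Pow(Pow(Add(5, Mul(Add(36, -13), Add(-12, 49))), 2), -1)) = Mul(2307309265, Pow(Pow(Add(5, Mul(23, 37)), 2), -1)) = Mul(2307309265, Pow(Pow(Add(5, 851), 2), -1)) = Mul(2307309265, Pow(Pow(856, 2), -1)) = Mul(2307309265, Pow(732736, -1)) = Mul(2307309265, Rational(1, 732736)) = Rational(2307309265, 732736)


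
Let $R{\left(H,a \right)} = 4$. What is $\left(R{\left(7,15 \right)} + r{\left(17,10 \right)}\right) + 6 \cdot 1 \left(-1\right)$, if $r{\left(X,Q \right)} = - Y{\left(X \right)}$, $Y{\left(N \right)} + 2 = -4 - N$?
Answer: $21$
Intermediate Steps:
$Y{\left(N \right)} = -6 - N$ ($Y{\left(N \right)} = -2 - \left(4 + N\right) = -6 - N$)
$r{\left(X,Q \right)} = 6 + X$ ($r{\left(X,Q \right)} = - (-6 - X) = 6 + X$)
$\left(R{\left(7,15 \right)} + r{\left(17,10 \right)}\right) + 6 \cdot 1 \left(-1\right) = \left(4 + \left(6 + 17\right)\right) + 6 \cdot 1 \left(-1\right) = \left(4 + 23\right) + 6 \left(-1\right) = 27 - 6 = 21$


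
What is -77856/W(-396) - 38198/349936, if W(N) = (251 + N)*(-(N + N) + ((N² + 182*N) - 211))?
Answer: -222672906767/2164725967000 ≈ -0.10286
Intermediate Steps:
W(N) = (251 + N)*(-211 + N² + 180*N) (W(N) = (251 + N)*(-2*N + (-211 + N² + 182*N)) = (251 + N)*(-211 + N² + 180*N))
-77856/W(-396) - 38198/349936 = -77856/(-52961 + (-396)³ + 431*(-396)² + 44969*(-396)) - 38198/349936 = -77856/(-52961 - 62099136 + 431*156816 - 17807724) - 38198*1/349936 = -77856/(-52961 - 62099136 + 67587696 - 17807724) - 19099/174968 = -77856/(-12372125) - 19099/174968 = -77856*(-1/12372125) - 19099/174968 = 77856/12372125 - 19099/174968 = -222672906767/2164725967000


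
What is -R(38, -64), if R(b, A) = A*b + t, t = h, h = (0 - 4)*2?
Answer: 2440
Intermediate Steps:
h = -8 (h = -4*2 = -8)
t = -8
R(b, A) = -8 + A*b (R(b, A) = A*b - 8 = -8 + A*b)
-R(38, -64) = -(-8 - 64*38) = -(-8 - 2432) = -1*(-2440) = 2440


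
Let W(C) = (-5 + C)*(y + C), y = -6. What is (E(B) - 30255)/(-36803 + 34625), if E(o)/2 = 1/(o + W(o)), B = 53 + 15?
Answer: 30058342/2163843 ≈ 13.891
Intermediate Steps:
W(C) = (-6 + C)*(-5 + C) (W(C) = (-5 + C)*(-6 + C) = (-6 + C)*(-5 + C))
B = 68
E(o) = 2/(30 + o² - 10*o) (E(o) = 2/(o + (30 + o² - 11*o)) = 2/(30 + o² - 10*o))
(E(B) - 30255)/(-36803 + 34625) = (2/(30 + 68² - 10*68) - 30255)/(-36803 + 34625) = (2/(30 + 4624 - 680) - 30255)/(-2178) = (2/3974 - 30255)*(-1/2178) = (2*(1/3974) - 30255)*(-1/2178) = (1/1987 - 30255)*(-1/2178) = -60116684/1987*(-1/2178) = 30058342/2163843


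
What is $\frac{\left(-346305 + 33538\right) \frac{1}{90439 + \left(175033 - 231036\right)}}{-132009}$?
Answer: $\frac{312767}{4545861924} \approx 6.8803 \cdot 10^{-5}$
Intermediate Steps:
$\frac{\left(-346305 + 33538\right) \frac{1}{90439 + \left(175033 - 231036\right)}}{-132009} = - \frac{312767}{90439 + \left(175033 - 231036\right)} \left(- \frac{1}{132009}\right) = - \frac{312767}{90439 - 56003} \left(- \frac{1}{132009}\right) = - \frac{312767}{34436} \left(- \frac{1}{132009}\right) = \left(-312767\right) \frac{1}{34436} \left(- \frac{1}{132009}\right) = \left(- \frac{312767}{34436}\right) \left(- \frac{1}{132009}\right) = \frac{312767}{4545861924}$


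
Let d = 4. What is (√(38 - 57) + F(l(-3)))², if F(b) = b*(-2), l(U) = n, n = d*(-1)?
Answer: (8 + I*√19)² ≈ 45.0 + 69.742*I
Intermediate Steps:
n = -4 (n = 4*(-1) = -4)
l(U) = -4
F(b) = -2*b
(√(38 - 57) + F(l(-3)))² = (√(38 - 57) - 2*(-4))² = (√(-19) + 8)² = (I*√19 + 8)² = (8 + I*√19)²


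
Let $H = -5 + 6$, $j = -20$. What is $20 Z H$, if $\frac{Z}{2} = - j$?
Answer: $800$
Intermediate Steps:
$Z = 40$ ($Z = 2 \left(\left(-1\right) \left(-20\right)\right) = 2 \cdot 20 = 40$)
$H = 1$
$20 Z H = 20 \cdot 40 \cdot 1 = 800 \cdot 1 = 800$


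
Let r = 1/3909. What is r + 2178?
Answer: 8513803/3909 ≈ 2178.0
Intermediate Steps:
r = 1/3909 ≈ 0.00025582
r + 2178 = 1/3909 + 2178 = 8513803/3909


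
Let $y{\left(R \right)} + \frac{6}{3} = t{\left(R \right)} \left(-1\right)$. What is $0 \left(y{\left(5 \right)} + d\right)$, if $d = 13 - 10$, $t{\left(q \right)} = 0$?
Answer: $0$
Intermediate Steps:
$d = 3$
$y{\left(R \right)} = -2$ ($y{\left(R \right)} = -2 + 0 \left(-1\right) = -2 + 0 = -2$)
$0 \left(y{\left(5 \right)} + d\right) = 0 \left(-2 + 3\right) = 0 \cdot 1 = 0$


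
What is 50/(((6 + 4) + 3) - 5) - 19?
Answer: -51/4 ≈ -12.750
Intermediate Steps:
50/(((6 + 4) + 3) - 5) - 19 = 50/((10 + 3) - 5) - 19 = 50/(13 - 5) - 19 = 50/8 - 19 = (⅛)*50 - 19 = 25/4 - 19 = -51/4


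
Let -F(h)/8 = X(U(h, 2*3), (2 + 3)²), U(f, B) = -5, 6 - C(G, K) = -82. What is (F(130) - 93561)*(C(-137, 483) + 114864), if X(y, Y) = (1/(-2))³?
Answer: -10754909120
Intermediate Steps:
C(G, K) = 88 (C(G, K) = 6 - 1*(-82) = 6 + 82 = 88)
X(y, Y) = -⅛ (X(y, Y) = (-½)³ = -⅛)
F(h) = 1 (F(h) = -8*(-⅛) = 1)
(F(130) - 93561)*(C(-137, 483) + 114864) = (1 - 93561)*(88 + 114864) = -93560*114952 = -10754909120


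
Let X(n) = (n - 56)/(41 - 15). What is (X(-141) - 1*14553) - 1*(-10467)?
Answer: -106433/26 ≈ -4093.6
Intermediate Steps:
X(n) = -28/13 + n/26 (X(n) = (-56 + n)/26 = (-56 + n)*(1/26) = -28/13 + n/26)
(X(-141) - 1*14553) - 1*(-10467) = ((-28/13 + (1/26)*(-141)) - 1*14553) - 1*(-10467) = ((-28/13 - 141/26) - 14553) + 10467 = (-197/26 - 14553) + 10467 = -378575/26 + 10467 = -106433/26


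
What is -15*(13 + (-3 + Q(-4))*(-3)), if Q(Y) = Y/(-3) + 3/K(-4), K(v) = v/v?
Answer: -135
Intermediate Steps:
K(v) = 1
Q(Y) = 3 - Y/3 (Q(Y) = Y/(-3) + 3/1 = Y*(-⅓) + 3*1 = -Y/3 + 3 = 3 - Y/3)
-15*(13 + (-3 + Q(-4))*(-3)) = -15*(13 + (-3 + (3 - ⅓*(-4)))*(-3)) = -15*(13 + (-3 + (3 + 4/3))*(-3)) = -15*(13 + (-3 + 13/3)*(-3)) = -15*(13 + (4/3)*(-3)) = -15*(13 - 4) = -15*9 = -135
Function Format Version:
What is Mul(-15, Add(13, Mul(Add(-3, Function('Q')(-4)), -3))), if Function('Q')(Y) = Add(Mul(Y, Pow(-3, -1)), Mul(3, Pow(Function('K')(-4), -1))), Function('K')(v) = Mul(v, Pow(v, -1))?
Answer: -135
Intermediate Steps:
Function('K')(v) = 1
Function('Q')(Y) = Add(3, Mul(Rational(-1, 3), Y)) (Function('Q')(Y) = Add(Mul(Y, Pow(-3, -1)), Mul(3, Pow(1, -1))) = Add(Mul(Y, Rational(-1, 3)), Mul(3, 1)) = Add(Mul(Rational(-1, 3), Y), 3) = Add(3, Mul(Rational(-1, 3), Y)))
Mul(-15, Add(13, Mul(Add(-3, Function('Q')(-4)), -3))) = Mul(-15, Add(13, Mul(Add(-3, Add(3, Mul(Rational(-1, 3), -4))), -3))) = Mul(-15, Add(13, Mul(Add(-3, Add(3, Rational(4, 3))), -3))) = Mul(-15, Add(13, Mul(Add(-3, Rational(13, 3)), -3))) = Mul(-15, Add(13, Mul(Rational(4, 3), -3))) = Mul(-15, Add(13, -4)) = Mul(-15, 9) = -135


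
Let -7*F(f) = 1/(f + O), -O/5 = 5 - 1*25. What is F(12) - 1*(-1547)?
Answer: 1212847/784 ≈ 1547.0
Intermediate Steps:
O = 100 (O = -5*(5 - 1*25) = -5*(5 - 25) = -5*(-20) = 100)
F(f) = -1/(7*(100 + f)) (F(f) = -1/(7*(f + 100)) = -1/(7*(100 + f)))
F(12) - 1*(-1547) = -1/(700 + 7*12) - 1*(-1547) = -1/(700 + 84) + 1547 = -1/784 + 1547 = 1212847/784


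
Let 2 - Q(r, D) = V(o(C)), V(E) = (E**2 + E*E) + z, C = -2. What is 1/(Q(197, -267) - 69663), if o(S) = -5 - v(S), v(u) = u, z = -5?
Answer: -1/69674 ≈ -1.4353e-5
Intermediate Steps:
o(S) = -5 - S
V(E) = -5 + 2*E**2 (V(E) = (E**2 + E*E) - 5 = (E**2 + E**2) - 5 = 2*E**2 - 5 = -5 + 2*E**2)
Q(r, D) = -11 (Q(r, D) = 2 - (-5 + 2*(-5 - 1*(-2))**2) = 2 - (-5 + 2*(-5 + 2)**2) = 2 - (-5 + 2*(-3)**2) = 2 - (-5 + 2*9) = 2 - (-5 + 18) = 2 - 1*13 = 2 - 13 = -11)
1/(Q(197, -267) - 69663) = 1/(-11 - 69663) = 1/(-69674) = -1/69674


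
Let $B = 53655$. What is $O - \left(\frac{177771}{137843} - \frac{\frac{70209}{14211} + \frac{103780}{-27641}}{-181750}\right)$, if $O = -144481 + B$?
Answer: $- \frac{99314205303640202842353}{1093440150698419750} \approx -90827.0$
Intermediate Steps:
$O = -90826$ ($O = -144481 + 53655 = -90826$)
$O - \left(\frac{177771}{137843} - \frac{\frac{70209}{14211} + \frac{103780}{-27641}}{-181750}\right) = -90826 - \left(\frac{177771}{137843} - \frac{\frac{70209}{14211} + \frac{103780}{-27641}}{-181750}\right) = -90826 - \left(\frac{177771}{137843} - \left(70209 \cdot \frac{1}{14211} + 103780 \left(- \frac{1}{27641}\right)\right) \left(- \frac{1}{181750}\right)\right) = -90826 - \left(\frac{177771}{137843} - \left(\frac{7801}{1579} - \frac{103780}{27641}\right) \left(- \frac{1}{181750}\right)\right) = -90826 + \left(- \frac{177771}{137843} + \frac{51758821}{43645139} \left(- \frac{1}{181750}\right)\right) = -90826 - \frac{1410176305530628853}{1093440150698419750} = - \frac{99314205303640202842353}{1093440150698419750}$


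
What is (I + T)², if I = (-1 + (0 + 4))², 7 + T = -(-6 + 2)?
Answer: 36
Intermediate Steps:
T = -3 (T = -7 - (-6 + 2) = -7 - 1*(-4) = -7 + 4 = -3)
I = 9 (I = (-1 + 4)² = 3² = 9)
(I + T)² = (9 - 3)² = 6² = 36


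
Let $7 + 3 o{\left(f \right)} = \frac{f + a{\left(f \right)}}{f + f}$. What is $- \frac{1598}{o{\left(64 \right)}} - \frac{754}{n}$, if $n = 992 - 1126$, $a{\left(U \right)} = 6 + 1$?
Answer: $\frac{13808123}{18425} \approx 749.42$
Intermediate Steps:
$a{\left(U \right)} = 7$
$o{\left(f \right)} = - \frac{7}{3} + \frac{7 + f}{6 f}$ ($o{\left(f \right)} = - \frac{7}{3} + \frac{\left(f + 7\right) \frac{1}{f + f}}{3} = - \frac{7}{3} + \frac{\left(7 + f\right) \frac{1}{2 f}}{3} = - \frac{7}{3} + \frac{\frac{1}{2} \frac{1}{f} \left(7 + f\right)}{3} = - \frac{7}{3} + \frac{7 + f}{6 f}$)
$n = -134$
$- \frac{1598}{o{\left(64 \right)}} - \frac{754}{n} = - \frac{1598}{\frac{1}{6} \cdot \frac{1}{64} \left(7 - 832\right)} - \frac{754}{-134} = - \frac{1598}{\frac{1}{6} \cdot \frac{1}{64} \left(7 - 832\right)} - - \frac{377}{67} = - \frac{1598}{\frac{1}{6} \cdot \frac{1}{64} \left(-825\right)} + \frac{377}{67} = - \frac{1598}{- \frac{275}{128}} + \frac{377}{67} = \left(-1598\right) \left(- \frac{128}{275}\right) + \frac{377}{67} = \frac{204544}{275} + \frac{377}{67} = \frac{13808123}{18425}$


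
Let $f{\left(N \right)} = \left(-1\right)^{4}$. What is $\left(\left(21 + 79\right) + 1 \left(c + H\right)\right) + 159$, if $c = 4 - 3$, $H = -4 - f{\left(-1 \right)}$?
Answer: $255$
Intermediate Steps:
$f{\left(N \right)} = 1$
$H = -5$ ($H = -4 - 1 = -5$)
$c = 1$
$\left(\left(21 + 79\right) + 1 \left(c + H\right)\right) + 159 = \left(\left(21 + 79\right) + 1 \left(1 - 5\right)\right) + 159 = \left(100 + 1 \left(-4\right)\right) + 159 = \left(100 - 4\right) + 159 = 96 + 159 = 255$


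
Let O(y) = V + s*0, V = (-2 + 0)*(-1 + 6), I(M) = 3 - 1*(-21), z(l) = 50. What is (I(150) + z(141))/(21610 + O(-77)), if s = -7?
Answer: 37/10800 ≈ 0.0034259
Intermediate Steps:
I(M) = 24 (I(M) = 3 + 21 = 24)
V = -10 (V = -2*5 = -10)
O(y) = -10 (O(y) = -10 - 7*0 = -10 + 0 = -10)
(I(150) + z(141))/(21610 + O(-77)) = (24 + 50)/(21610 - 10) = 74/21600 = 74*(1/21600) = 37/10800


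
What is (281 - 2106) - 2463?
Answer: -4288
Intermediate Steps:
(281 - 2106) - 2463 = -1825 - 2463 = -4288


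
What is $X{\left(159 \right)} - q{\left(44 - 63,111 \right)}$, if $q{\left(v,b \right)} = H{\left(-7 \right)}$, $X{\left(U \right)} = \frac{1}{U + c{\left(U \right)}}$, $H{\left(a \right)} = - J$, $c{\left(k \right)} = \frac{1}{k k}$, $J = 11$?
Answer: $\frac{44241761}{4019680} \approx 11.006$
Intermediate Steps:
$c{\left(k \right)} = \frac{1}{k^{2}}$
$H{\left(a \right)} = -11$ ($H{\left(a \right)} = \left(-1\right) 11 = -11$)
$X{\left(U \right)} = \frac{1}{U + \frac{1}{U^{2}}}$
$q{\left(v,b \right)} = -11$
$X{\left(159 \right)} - q{\left(44 - 63,111 \right)} = \frac{159^{2}}{1 + 159^{3}} - -11 = \frac{25281}{1 + 4019679} + 11 = \frac{25281}{4019680} + 11 = \frac{44241761}{4019680}$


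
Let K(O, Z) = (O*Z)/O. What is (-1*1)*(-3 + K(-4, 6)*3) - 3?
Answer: -18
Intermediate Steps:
K(O, Z) = Z
(-1*1)*(-3 + K(-4, 6)*3) - 3 = (-1*1)*(-3 + 6*3) - 3 = -(-3 + 18) - 3 = -1*15 - 3 = -15 - 3 = -18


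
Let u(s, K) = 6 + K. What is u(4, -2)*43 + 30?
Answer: 202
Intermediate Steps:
u(4, -2)*43 + 30 = (6 - 2)*43 + 30 = 4*43 + 30 = 172 + 30 = 202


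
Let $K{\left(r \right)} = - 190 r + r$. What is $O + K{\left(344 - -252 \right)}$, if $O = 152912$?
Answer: $40268$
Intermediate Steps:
$K{\left(r \right)} = - 189 r$
$O + K{\left(344 - -252 \right)} = 152912 - 189 \left(344 - -252\right) = 152912 - 189 \left(344 + 252\right) = 152912 - 112644 = 40268$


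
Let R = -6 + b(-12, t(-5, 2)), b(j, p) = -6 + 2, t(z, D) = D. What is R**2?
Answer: 100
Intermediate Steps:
b(j, p) = -4
R = -10 (R = -6 - 4 = -10)
R**2 = (-10)**2 = 100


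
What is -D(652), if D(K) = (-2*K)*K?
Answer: 850208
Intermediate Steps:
D(K) = -2*K²
-D(652) = -(-2)*652² = -(-2)*425104 = -1*(-850208) = 850208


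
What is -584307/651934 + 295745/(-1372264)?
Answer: -497314840939/447312779288 ≈ -1.1118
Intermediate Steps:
-584307/651934 + 295745/(-1372264) = -584307*1/651934 + 295745*(-1/1372264) = -584307/651934 - 295745/1372264 = -497314840939/447312779288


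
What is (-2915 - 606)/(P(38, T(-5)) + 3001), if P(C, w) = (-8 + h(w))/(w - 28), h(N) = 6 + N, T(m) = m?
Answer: -116193/99040 ≈ -1.1732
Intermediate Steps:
P(C, w) = (-2 + w)/(-28 + w) (P(C, w) = (-8 + (6 + w))/(w - 28) = (-2 + w)/(-28 + w))
(-2915 - 606)/(P(38, T(-5)) + 3001) = (-2915 - 606)/((-2 - 5)/(-28 - 5) + 3001) = -3521/(-7/(-33) + 3001) = -3521/(-1/33*(-7) + 3001) = -3521/(7/33 + 3001) = -3521/99040/33 = -3521*33/99040 = -116193/99040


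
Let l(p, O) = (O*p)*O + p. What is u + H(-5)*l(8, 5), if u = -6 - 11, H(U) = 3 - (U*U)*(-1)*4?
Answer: 21407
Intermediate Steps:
l(p, O) = p + p*O² (l(p, O) = p*O² + p = p + p*O²)
H(U) = 3 + 4*U² (H(U) = 3 - U²*(-1)*4 = 3 - (-U²)*4 = 3 - (-4)*U² = 3 + 4*U²)
u = -17
u + H(-5)*l(8, 5) = -17 + (3 + 4*(-5)²)*(8*(1 + 5²)) = -17 + (3 + 4*25)*(8*(1 + 25)) = -17 + (3 + 100)*(8*26) = -17 + 103*208 = -17 + 21424 = 21407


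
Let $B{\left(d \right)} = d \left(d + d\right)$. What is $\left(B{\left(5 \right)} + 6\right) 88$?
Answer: $4928$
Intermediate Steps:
$B{\left(d \right)} = 2 d^{2}$ ($B{\left(d \right)} = d 2 d = 2 d^{2}$)
$\left(B{\left(5 \right)} + 6\right) 88 = \left(2 \cdot 5^{2} + 6\right) 88 = \left(2 \cdot 25 + 6\right) 88 = \left(50 + 6\right) 88 = 56 \cdot 88 = 4928$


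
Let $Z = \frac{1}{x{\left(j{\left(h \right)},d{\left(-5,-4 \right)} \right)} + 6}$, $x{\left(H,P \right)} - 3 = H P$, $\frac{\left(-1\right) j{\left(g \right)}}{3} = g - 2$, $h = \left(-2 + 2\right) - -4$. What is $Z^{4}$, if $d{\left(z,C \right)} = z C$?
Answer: $\frac{1}{151807041} \approx 6.5873 \cdot 10^{-9}$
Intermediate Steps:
$d{\left(z,C \right)} = C z$
$h = 4$ ($h = 0 + 4 = 4$)
$j{\left(g \right)} = 6 - 3 g$ ($j{\left(g \right)} = - 3 \left(g - 2\right) = - 3 \left(-2 + g\right) = 6 - 3 g$)
$x{\left(H,P \right)} = 3 + H P$
$Z = - \frac{1}{111}$ ($Z = \frac{1}{\left(3 + \left(6 - 12\right) \left(\left(-4\right) \left(-5\right)\right)\right) + 6} = \frac{1}{\left(3 + \left(6 - 12\right) 20\right) + 6} = \frac{1}{\left(3 - 120\right) + 6} = \frac{1}{-117 + 6} = \frac{1}{-111} = - \frac{1}{111} \approx -0.009009$)
$Z^{4} = \left(- \frac{1}{111}\right)^{4} = \frac{1}{151807041}$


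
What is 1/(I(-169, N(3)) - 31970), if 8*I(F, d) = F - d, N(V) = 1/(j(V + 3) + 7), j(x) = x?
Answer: -52/1663539 ≈ -3.1259e-5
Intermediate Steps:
N(V) = 1/(10 + V) (N(V) = 1/((V + 3) + 7) = 1/((3 + V) + 7) = 1/(10 + V))
I(F, d) = -d/8 + F/8 (I(F, d) = (F - d)/8 = -d/8 + F/8)
1/(I(-169, N(3)) - 31970) = 1/((-1/(8*(10 + 3)) + (⅛)*(-169)) - 31970) = 1/((-⅛/13 - 169/8) - 31970) = 1/((-⅛*1/13 - 169/8) - 31970) = 1/((-1/104 - 169/8) - 31970) = 1/(-1099/52 - 31970) = 1/(-1663539/52) = -52/1663539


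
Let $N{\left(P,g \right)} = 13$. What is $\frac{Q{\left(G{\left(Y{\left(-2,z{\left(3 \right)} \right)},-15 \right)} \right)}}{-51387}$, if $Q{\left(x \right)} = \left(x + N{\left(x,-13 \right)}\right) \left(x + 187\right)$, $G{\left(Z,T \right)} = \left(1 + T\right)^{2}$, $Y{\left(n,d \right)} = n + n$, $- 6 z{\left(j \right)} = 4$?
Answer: $- \frac{80047}{51387} \approx -1.5577$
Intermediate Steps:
$z{\left(j \right)} = - \frac{2}{3}$ ($z{\left(j \right)} = \left(- \frac{1}{6}\right) 4 = - \frac{2}{3}$)
$Y{\left(n,d \right)} = 2 n$
$Q{\left(x \right)} = \left(13 + x\right) \left(187 + x\right)$ ($Q{\left(x \right)} = \left(x + 13\right) \left(x + 187\right) = \left(13 + x\right) \left(187 + x\right)$)
$\frac{Q{\left(G{\left(Y{\left(-2,z{\left(3 \right)} \right)},-15 \right)} \right)}}{-51387} = \frac{2431 + \left(\left(1 - 15\right)^{2}\right)^{2} + 200 \left(1 - 15\right)^{2}}{-51387} = \left(2431 + \left(\left(-14\right)^{2}\right)^{2} + 200 \left(-14\right)^{2}\right) \left(- \frac{1}{51387}\right) = \left(2431 + 196^{2} + 200 \cdot 196\right) \left(- \frac{1}{51387}\right) = \left(2431 + 38416 + 39200\right) \left(- \frac{1}{51387}\right) = 80047 \left(- \frac{1}{51387}\right) = - \frac{80047}{51387}$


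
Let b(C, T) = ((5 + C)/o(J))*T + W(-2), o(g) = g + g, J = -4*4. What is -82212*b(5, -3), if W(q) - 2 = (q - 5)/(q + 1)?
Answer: -3267927/4 ≈ -8.1698e+5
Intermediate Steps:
J = -16
o(g) = 2*g
W(q) = 2 + (-5 + q)/(1 + q) (W(q) = 2 + (q - 5)/(q + 1) = 2 + (-5 + q)/(1 + q))
b(C, T) = 9 + T*(-5/32 - C/32) (b(C, T) = ((5 + C)/((2*(-16))))*T + 3*(-1 - 2)/(1 - 2) = ((5 + C)/(-32))*T + 3*(-3)/(-1) = ((5 + C)*(-1/32))*T + 3*(-1)*(-3) = (-5/32 - C/32)*T + 9 = T*(-5/32 - C/32) + 9 = 9 + T*(-5/32 - C/32))
-82212*b(5, -3) = -82212*(9 - 5/32*(-3) - 1/32*5*(-3)) = -82212*(9 + 15/32 + 15/32) = -82212*159/16 = -3267927/4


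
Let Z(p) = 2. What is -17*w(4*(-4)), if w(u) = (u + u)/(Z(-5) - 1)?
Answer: 544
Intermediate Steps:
w(u) = 2*u (w(u) = (u + u)/(2 - 1) = (2*u)/1 = (2*u)*1 = 2*u)
-17*w(4*(-4)) = -34*4*(-4) = -34*(-16) = -17*(-32) = 544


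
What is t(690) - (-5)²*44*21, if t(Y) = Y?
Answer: -22410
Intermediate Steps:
t(690) - (-5)²*44*21 = 690 - (-5)²*44*21 = 690 - 25*44*21 = 690 - 1100*21 = 690 - 1*23100 = 690 - 23100 = -22410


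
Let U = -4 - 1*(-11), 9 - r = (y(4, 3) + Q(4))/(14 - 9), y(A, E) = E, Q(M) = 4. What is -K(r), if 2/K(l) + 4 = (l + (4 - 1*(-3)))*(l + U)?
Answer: -50/5229 ≈ -0.0095621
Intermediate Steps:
r = 38/5 (r = 9 - (3 + 4)/(14 - 9) = 9 - 7/5 = 38/5 ≈ 7.6000)
U = 7 (U = -4 + 11 = 7)
K(l) = 2/(-4 + (7 + l)²) (K(l) = 2/(-4 + (l + (4 - 1*(-3)))*(l + 7)) = 2/(-4 + (l + (4 + 3))*(7 + l)) = 2/(-4 + (l + 7)*(7 + l)) = 2/(-4 + (7 + l)*(7 + l)) = 2/(-4 + (7 + l)²))
-K(r) = -2/(45 + (38/5)² + 14*(38/5)) = -2/(45 + 1444/25 + 532/5) = -2/5229/25 = -2*25/5229 = -1*50/5229 = -50/5229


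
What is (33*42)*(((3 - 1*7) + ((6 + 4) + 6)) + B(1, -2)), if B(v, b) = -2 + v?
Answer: 15246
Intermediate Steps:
(33*42)*(((3 - 1*7) + ((6 + 4) + 6)) + B(1, -2)) = (33*42)*(((3 - 1*7) + ((6 + 4) + 6)) + (-2 + 1)) = 1386*(((3 - 7) + (10 + 6)) - 1) = 1386*((-4 + 16) - 1) = 1386*(12 - 1) = 1386*11 = 15246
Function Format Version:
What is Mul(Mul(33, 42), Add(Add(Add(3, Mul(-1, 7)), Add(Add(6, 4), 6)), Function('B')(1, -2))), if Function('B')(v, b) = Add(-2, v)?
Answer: 15246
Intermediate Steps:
Mul(Mul(33, 42), Add(Add(Add(3, Mul(-1, 7)), Add(Add(6, 4), 6)), Function('B')(1, -2))) = Mul(Mul(33, 42), Add(Add(Add(3, Mul(-1, 7)), Add(Add(6, 4), 6)), Add(-2, 1))) = Mul(1386, Add(Add(Add(3, -7), Add(10, 6)), -1)) = Mul(1386, Add(Add(-4, 16), -1)) = Mul(1386, Add(12, -1)) = Mul(1386, 11) = 15246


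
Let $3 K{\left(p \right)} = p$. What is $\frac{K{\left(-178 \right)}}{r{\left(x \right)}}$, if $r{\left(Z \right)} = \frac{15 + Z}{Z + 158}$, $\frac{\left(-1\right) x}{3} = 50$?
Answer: $\frac{1424}{405} \approx 3.516$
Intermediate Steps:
$x = -150$ ($x = \left(-3\right) 50 = -150$)
$r{\left(Z \right)} = \frac{15 + Z}{158 + Z}$
$K{\left(p \right)} = \frac{p}{3}$
$\frac{K{\left(-178 \right)}}{r{\left(x \right)}} = \frac{\frac{1}{3} \left(-178\right)}{\frac{1}{158 - 150} \left(15 - 150\right)} = - \frac{178}{3 \cdot \frac{1}{8} \left(-135\right)} = - \frac{178}{3 \left(- \frac{135}{8}\right)} = \left(- \frac{178}{3}\right) \left(- \frac{8}{135}\right) = \frac{1424}{405}$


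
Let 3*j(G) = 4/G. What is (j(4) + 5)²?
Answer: 256/9 ≈ 28.444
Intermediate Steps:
j(G) = 4/(3*G) (j(G) = (4/G)/3 = 4/(3*G))
(j(4) + 5)² = ((4/3)/4 + 5)² = ((4/3)*(¼) + 5)² = (⅓ + 5)² = (16/3)² = 256/9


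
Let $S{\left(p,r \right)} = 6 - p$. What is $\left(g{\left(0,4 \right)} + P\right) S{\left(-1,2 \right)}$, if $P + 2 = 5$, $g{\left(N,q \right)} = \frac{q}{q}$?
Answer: $28$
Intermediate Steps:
$g{\left(N,q \right)} = 1$
$P = 3$ ($P = -2 + 5 = 3$)
$\left(g{\left(0,4 \right)} + P\right) S{\left(-1,2 \right)} = \left(1 + 3\right) \left(6 - -1\right) = 4 \left(6 + 1\right) = 4 \cdot 7 = 28$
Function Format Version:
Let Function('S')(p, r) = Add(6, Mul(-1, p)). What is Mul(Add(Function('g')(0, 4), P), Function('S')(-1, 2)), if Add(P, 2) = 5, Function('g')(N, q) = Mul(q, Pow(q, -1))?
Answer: 28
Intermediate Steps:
Function('g')(N, q) = 1
P = 3 (P = Add(-2, 5) = 3)
Mul(Add(Function('g')(0, 4), P), Function('S')(-1, 2)) = Mul(Add(1, 3), Add(6, Mul(-1, -1))) = Mul(4, Add(6, 1)) = Mul(4, 7) = 28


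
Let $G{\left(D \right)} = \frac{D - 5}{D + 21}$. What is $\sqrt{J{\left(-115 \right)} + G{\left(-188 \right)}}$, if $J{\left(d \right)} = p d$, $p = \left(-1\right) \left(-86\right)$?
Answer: $\frac{3 i \sqrt{30643331}}{167} \approx 99.443 i$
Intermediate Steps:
$p = 86$
$G{\left(D \right)} = \frac{-5 + D}{21 + D}$
$J{\left(d \right)} = 86 d$
$\sqrt{J{\left(-115 \right)} + G{\left(-188 \right)}} = \sqrt{86 \left(-115\right) + \frac{-5 - 188}{21 - 188}} = \sqrt{-9890 + \frac{1}{-167} \left(-193\right)} = \sqrt{-9890 - - \frac{193}{167}} = \sqrt{-9890 + \frac{193}{167}} = \sqrt{- \frac{1651437}{167}} = \frac{3 i \sqrt{30643331}}{167}$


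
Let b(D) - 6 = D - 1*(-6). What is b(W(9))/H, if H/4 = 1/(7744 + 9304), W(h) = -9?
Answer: 12786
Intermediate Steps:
H = 1/4262 (H = 4/(7744 + 9304) = 4/17048 = 4*(1/17048) = 1/4262 ≈ 0.00023463)
b(D) = 12 + D (b(D) = 6 + (D - 1*(-6)) = 6 + (D + 6) = 6 + (6 + D) = 12 + D)
b(W(9))/H = (12 - 9)/(1/4262) = 3*4262 = 12786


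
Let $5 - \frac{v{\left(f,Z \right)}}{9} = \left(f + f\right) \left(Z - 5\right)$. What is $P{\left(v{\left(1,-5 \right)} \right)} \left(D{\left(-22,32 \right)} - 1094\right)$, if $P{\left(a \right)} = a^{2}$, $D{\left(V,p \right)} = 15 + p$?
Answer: $-53004375$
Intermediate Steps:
$v{\left(f,Z \right)} = 45 - 18 f \left(-5 + Z\right)$ ($v{\left(f,Z \right)} = 45 - 9 \left(f + f\right) \left(Z - 5\right) = 45 - 9 \cdot 2 f \left(-5 + Z\right) = 45 - 18 f \left(-5 + Z\right)$)
$P{\left(v{\left(1,-5 \right)} \right)} \left(D{\left(-22,32 \right)} - 1094\right) = \left(45 + 90 \cdot 1 - \left(-90\right) 1\right)^{2} \left(\left(15 + 32\right) - 1094\right) = \left(45 + 90 + 90\right)^{2} \left(47 - 1094\right) = 225^{2} \left(-1047\right) = 50625 \left(-1047\right) = -53004375$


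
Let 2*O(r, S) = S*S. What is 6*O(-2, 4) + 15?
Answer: 63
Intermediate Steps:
O(r, S) = S²/2 (O(r, S) = (S*S)/2 = S²/2)
6*O(-2, 4) + 15 = 6*((½)*4²) + 15 = 6*((½)*16) + 15 = 6*8 + 15 = 48 + 15 = 63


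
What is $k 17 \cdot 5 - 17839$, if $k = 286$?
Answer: $6471$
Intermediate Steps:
$k 17 \cdot 5 - 17839 = 286 \cdot 17 \cdot 5 - 17839 = 286 \cdot 85 - 17839 = 24310 - 17839 = 6471$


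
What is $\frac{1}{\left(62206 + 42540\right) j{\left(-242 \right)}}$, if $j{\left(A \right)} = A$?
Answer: $- \frac{1}{25348532} \approx -3.945 \cdot 10^{-8}$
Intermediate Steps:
$\frac{1}{\left(62206 + 42540\right) j{\left(-242 \right)}} = \frac{1}{\left(62206 + 42540\right) \left(-242\right)} = \frac{1}{104746} \left(- \frac{1}{242}\right) = - \frac{1}{25348532}$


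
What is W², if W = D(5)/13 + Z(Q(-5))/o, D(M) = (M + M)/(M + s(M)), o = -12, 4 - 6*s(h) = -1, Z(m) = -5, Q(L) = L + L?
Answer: 358801/1192464 ≈ 0.30089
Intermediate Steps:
Q(L) = 2*L
s(h) = ⅚ (s(h) = ⅔ - ⅙*(-1) = ⅔ + ⅙ = ⅚)
D(M) = 2*M/(⅚ + M) (D(M) = (M + M)/(M + ⅚) = (2*M)/(⅚ + M) = 2*M/(⅚ + M))
W = 599/1092 (W = (12*5/(5 + 6*5))/13 - 5/(-12) = (12*5/(5 + 30))*(1/13) - 5*(-1/12) = (12*5/35)*(1/13) + 5/12 = (12*5*(1/35))*(1/13) + 5/12 = (12/7)*(1/13) + 5/12 = 12/91 + 5/12 = 599/1092 ≈ 0.54853)
W² = (599/1092)² = 358801/1192464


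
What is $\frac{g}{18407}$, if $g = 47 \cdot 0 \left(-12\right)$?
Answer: $0$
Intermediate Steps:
$g = 0$ ($g = 0 \left(-12\right) = 0$)
$\frac{g}{18407} = \frac{0}{18407} = 0 \cdot \frac{1}{18407} = 0$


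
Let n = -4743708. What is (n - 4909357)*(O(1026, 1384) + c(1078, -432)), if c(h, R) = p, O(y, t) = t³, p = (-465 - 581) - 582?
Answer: -25590173726143940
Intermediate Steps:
p = -1628 (p = -1046 - 582 = -1628)
c(h, R) = -1628
(n - 4909357)*(O(1026, 1384) + c(1078, -432)) = (-4743708 - 4909357)*(1384³ - 1628) = -9653065*(2650991104 - 1628) = -9653065*2650989476 = -25590173726143940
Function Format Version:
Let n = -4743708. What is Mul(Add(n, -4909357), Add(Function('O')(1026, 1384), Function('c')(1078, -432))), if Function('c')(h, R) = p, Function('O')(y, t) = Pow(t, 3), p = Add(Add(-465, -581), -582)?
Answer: -25590173726143940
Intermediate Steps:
p = -1628 (p = Add(-1046, -582) = -1628)
Function('c')(h, R) = -1628
Mul(Add(n, -4909357), Add(Function('O')(1026, 1384), Function('c')(1078, -432))) = Mul(Add(-4743708, -4909357), Add(Pow(1384, 3), -1628)) = Mul(-9653065, Add(2650991104, -1628)) = Mul(-9653065, 2650989476) = -25590173726143940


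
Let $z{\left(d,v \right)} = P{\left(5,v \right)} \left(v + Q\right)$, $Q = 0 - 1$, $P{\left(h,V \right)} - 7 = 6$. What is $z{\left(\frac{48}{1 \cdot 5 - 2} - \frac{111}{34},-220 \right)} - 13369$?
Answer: $-16242$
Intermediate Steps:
$P{\left(h,V \right)} = 13$ ($P{\left(h,V \right)} = 7 + 6 = 13$)
$Q = -1$ ($Q = 0 - 1 = -1$)
$z{\left(d,v \right)} = -13 + 13 v$ ($z{\left(d,v \right)} = 13 \left(v - 1\right) = 13 \left(-1 + v\right) = -13 + 13 v$)
$z{\left(\frac{48}{1 \cdot 5 - 2} - \frac{111}{34},-220 \right)} - 13369 = \left(-13 + 13 \left(-220\right)\right) - 13369 = \left(-13 - 2860\right) - 13369 = -2873 - 13369 = -16242$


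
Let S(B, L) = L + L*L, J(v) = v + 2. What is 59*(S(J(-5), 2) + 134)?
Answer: 8260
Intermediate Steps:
J(v) = 2 + v
S(B, L) = L + L²
59*(S(J(-5), 2) + 134) = 59*(2*(1 + 2) + 134) = 59*(2*3 + 134) = 59*(6 + 134) = 59*140 = 8260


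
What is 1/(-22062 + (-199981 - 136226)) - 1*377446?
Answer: -135227200975/358269 ≈ -3.7745e+5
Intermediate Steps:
1/(-22062 + (-199981 - 136226)) - 1*377446 = 1/(-22062 - 336207) - 377446 = 1/(-358269) - 377446 = -1/358269 - 377446 = -135227200975/358269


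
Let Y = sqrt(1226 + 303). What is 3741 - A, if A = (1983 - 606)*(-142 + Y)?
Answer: 199275 - 1377*sqrt(1529) ≈ 1.4543e+5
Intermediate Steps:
Y = sqrt(1529) ≈ 39.102
A = -195534 + 1377*sqrt(1529) (A = (1983 - 606)*(-142 + sqrt(1529)) = 1377*(-142 + sqrt(1529)) = -195534 + 1377*sqrt(1529) ≈ -1.4169e+5)
3741 - A = 3741 - (-195534 + 1377*sqrt(1529)) = 3741 + (195534 - 1377*sqrt(1529)) = 199275 - 1377*sqrt(1529)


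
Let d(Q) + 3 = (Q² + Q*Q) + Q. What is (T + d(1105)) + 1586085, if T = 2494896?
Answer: 6524133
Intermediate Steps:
d(Q) = -3 + Q + 2*Q² (d(Q) = -3 + ((Q² + Q*Q) + Q) = -3 + ((Q² + Q²) + Q) = -3 + (2*Q² + Q) = -3 + (Q + 2*Q²) = -3 + Q + 2*Q²)
(T + d(1105)) + 1586085 = (2494896 + (-3 + 1105 + 2*1105²)) + 1586085 = (2494896 + (-3 + 1105 + 2*1221025)) + 1586085 = (2494896 + (-3 + 1105 + 2442050)) + 1586085 = (2494896 + 2443152) + 1586085 = 4938048 + 1586085 = 6524133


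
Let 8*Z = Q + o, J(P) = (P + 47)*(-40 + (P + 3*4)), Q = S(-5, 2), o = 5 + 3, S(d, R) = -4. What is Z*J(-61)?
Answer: 623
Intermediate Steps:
o = 8
Q = -4
J(P) = (-28 + P)*(47 + P) (J(P) = (47 + P)*(-40 + (P + 12)) = (47 + P)*(-40 + (12 + P)) = (47 + P)*(-28 + P) = (-28 + P)*(47 + P))
Z = 1/2 (Z = (-4 + 8)/8 = (1/8)*4 = 1/2 ≈ 0.50000)
Z*J(-61) = (-1316 + (-61)**2 + 19*(-61))/2 = (-1316 + 3721 - 1159)/2 = (1/2)*1246 = 623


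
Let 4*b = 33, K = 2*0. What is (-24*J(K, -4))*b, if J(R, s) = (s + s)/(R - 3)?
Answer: -528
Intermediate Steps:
K = 0
b = 33/4 (b = (¼)*33 = 33/4 ≈ 8.2500)
J(R, s) = 2*s/(-3 + R) (J(R, s) = (2*s)/(-3 + R) = 2*s/(-3 + R))
(-24*J(K, -4))*b = -48*(-4)/(-3 + 0)*(33/4) = -48*(-4)/(-3)*(33/4) = -48*(-4)*(-1)/3*(33/4) = -24*8/3*(33/4) = -64*33/4 = -528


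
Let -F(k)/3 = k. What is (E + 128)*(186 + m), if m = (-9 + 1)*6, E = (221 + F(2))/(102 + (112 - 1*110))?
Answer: 933363/52 ≈ 17949.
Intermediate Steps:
F(k) = -3*k
E = 215/104 (E = (221 - 3*2)/(102 + (112 - 1*110)) = (221 - 6)/(102 + (112 - 110)) = 215/(102 + 2) = 215/104 ≈ 2.0673)
m = -48 (m = -8*6 = -48)
(E + 128)*(186 + m) = (215/104 + 128)*(186 - 48) = (13527/104)*138 = 933363/52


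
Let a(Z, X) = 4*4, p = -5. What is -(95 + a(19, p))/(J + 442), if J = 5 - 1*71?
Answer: -111/376 ≈ -0.29521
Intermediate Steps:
J = -66 (J = 5 - 71 = -66)
a(Z, X) = 16
-(95 + a(19, p))/(J + 442) = -(95 + 16)/(-66 + 442) = -111/376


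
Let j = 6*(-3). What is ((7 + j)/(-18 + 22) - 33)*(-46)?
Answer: 3289/2 ≈ 1644.5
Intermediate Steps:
j = -18
((7 + j)/(-18 + 22) - 33)*(-46) = ((7 - 18)/(-18 + 22) - 33)*(-46) = (-11/4 - 33)*(-46) = -143/4*(-46) = 3289/2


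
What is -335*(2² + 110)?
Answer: -38190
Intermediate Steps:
-335*(2² + 110) = -335*(4 + 110) = -335*114 = -38190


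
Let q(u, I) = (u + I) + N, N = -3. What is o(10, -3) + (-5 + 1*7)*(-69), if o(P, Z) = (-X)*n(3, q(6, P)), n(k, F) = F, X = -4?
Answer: -86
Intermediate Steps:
q(u, I) = -3 + I + u (q(u, I) = (u + I) - 3 = (I + u) - 3 = -3 + I + u)
o(P, Z) = 12 + 4*P (o(P, Z) = (-1*(-4))*(-3 + P + 6) = 4*(3 + P) = 12 + 4*P)
o(10, -3) + (-5 + 1*7)*(-69) = (12 + 4*10) + (-5 + 1*7)*(-69) = (12 + 40) + (-5 + 7)*(-69) = 52 + 2*(-69) = 52 - 138 = -86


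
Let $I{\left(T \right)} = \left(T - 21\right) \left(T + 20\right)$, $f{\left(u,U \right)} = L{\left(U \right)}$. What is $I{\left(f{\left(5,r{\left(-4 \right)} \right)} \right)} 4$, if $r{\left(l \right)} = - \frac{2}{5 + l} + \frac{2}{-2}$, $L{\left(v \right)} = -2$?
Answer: $-1656$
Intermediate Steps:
$r{\left(l \right)} = -1 - \frac{2}{5 + l}$ ($r{\left(l \right)} = - \frac{2}{5 + l} + 2 \left(- \frac{1}{2}\right) = - \frac{2}{5 + l} - 1 = -1 - \frac{2}{5 + l}$)
$f{\left(u,U \right)} = -2$
$I{\left(T \right)} = \left(-21 + T\right) \left(20 + T\right)$
$I{\left(f{\left(5,r{\left(-4 \right)} \right)} \right)} 4 = \left(-420 + \left(-2\right)^{2} - -2\right) 4 = \left(-420 + 4 + 2\right) 4 = \left(-414\right) 4 = -1656$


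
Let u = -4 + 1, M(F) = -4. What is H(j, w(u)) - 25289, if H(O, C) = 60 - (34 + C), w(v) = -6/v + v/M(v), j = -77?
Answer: -101063/4 ≈ -25266.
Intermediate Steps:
u = -3
w(v) = -6/v - v/4 (w(v) = -6/v + v/(-4) = -6/v + v*(-1/4) = -6/v - v/4)
H(O, C) = 26 - C (H(O, C) = 60 + (-34 - C) = 26 - C)
H(j, w(u)) - 25289 = (26 - (-6/(-3) - 1/4*(-3))) - 25289 = (26 - (-6*(-1/3) + 3/4)) - 25289 = (26 - (2 + 3/4)) - 25289 = (26 - 1*11/4) - 25289 = (26 - 11/4) - 25289 = 93/4 - 25289 = -101063/4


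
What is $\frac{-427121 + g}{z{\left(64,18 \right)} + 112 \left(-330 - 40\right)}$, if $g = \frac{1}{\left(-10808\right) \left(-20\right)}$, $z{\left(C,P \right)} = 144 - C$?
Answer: $\frac{92326475359}{8940377600} \approx 10.327$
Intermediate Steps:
$g = \frac{1}{216160} \approx 4.6262 \cdot 10^{-6}$
$\frac{-427121 + g}{z{\left(64,18 \right)} + 112 \left(-330 - 40\right)} = \frac{-427121 + \frac{1}{216160}}{\left(144 - 64\right) + 112 \left(-330 - 40\right)} = - \frac{92326475359}{216160 \left(\left(144 - 64\right) + 112 \left(-370\right)\right)} = - \frac{92326475359}{216160 \left(80 - 41440\right)} = - \frac{92326475359}{216160 \left(-41360\right)} = \left(- \frac{92326475359}{216160}\right) \left(- \frac{1}{41360}\right) = \frac{92326475359}{8940377600}$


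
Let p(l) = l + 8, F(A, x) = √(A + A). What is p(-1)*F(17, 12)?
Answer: 7*√34 ≈ 40.817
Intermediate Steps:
F(A, x) = √2*√A (F(A, x) = √(2*A) = √2*√A)
p(l) = 8 + l
p(-1)*F(17, 12) = (8 - 1)*(√2*√17) = 7*√34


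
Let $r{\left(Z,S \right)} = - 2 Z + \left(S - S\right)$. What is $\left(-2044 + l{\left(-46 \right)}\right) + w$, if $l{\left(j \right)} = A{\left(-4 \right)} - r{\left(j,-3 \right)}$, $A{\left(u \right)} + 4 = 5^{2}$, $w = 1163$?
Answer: $-952$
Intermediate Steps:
$A{\left(u \right)} = 21$ ($A{\left(u \right)} = -4 + 5^{2} = -4 + 25 = 21$)
$r{\left(Z,S \right)} = - 2 Z$ ($r{\left(Z,S \right)} = - 2 Z + 0 = - 2 Z$)
$l{\left(j \right)} = 21 + 2 j$ ($l{\left(j \right)} = 21 - - 2 j = 21 + 2 j$)
$\left(-2044 + l{\left(-46 \right)}\right) + w = \left(-2044 + \left(21 + 2 \left(-46\right)\right)\right) + 1163 = \left(-2044 + \left(21 - 92\right)\right) + 1163 = \left(-2044 - 71\right) + 1163 = -2115 + 1163 = -952$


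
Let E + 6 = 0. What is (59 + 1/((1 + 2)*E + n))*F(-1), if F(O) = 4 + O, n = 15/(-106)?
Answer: 113351/641 ≈ 176.83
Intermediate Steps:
E = -6 (E = -6 + 0 = -6)
n = -15/106 (n = 15*(-1/106) = -15/106 ≈ -0.14151)
(59 + 1/((1 + 2)*E + n))*F(-1) = (59 + 1/((1 + 2)*(-6) - 15/106))*(4 - 1) = (59 + 1/(3*(-6) - 15/106))*3 = (59 + 1/(-18 - 15/106))*3 = (59 + 1/(-1923/106))*3 = (59 - 106/1923)*3 = (113351/1923)*3 = 113351/641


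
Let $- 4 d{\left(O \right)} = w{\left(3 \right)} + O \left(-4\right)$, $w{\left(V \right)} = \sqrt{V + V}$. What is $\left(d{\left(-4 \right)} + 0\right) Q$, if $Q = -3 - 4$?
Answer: $28 + \frac{7 \sqrt{6}}{4} \approx 32.287$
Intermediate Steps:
$w{\left(V \right)} = \sqrt{2} \sqrt{V}$ ($w{\left(V \right)} = \sqrt{2 V} = \sqrt{2} \sqrt{V}$)
$Q = -7$ ($Q = -3 - 4 = -7$)
$d{\left(O \right)} = O - \frac{\sqrt{6}}{4}$ ($d{\left(O \right)} = - \frac{\sqrt{2} \sqrt{3} + O \left(-4\right)}{4} = - \frac{\sqrt{6} - 4 O}{4} = O - \frac{\sqrt{6}}{4}$)
$\left(d{\left(-4 \right)} + 0\right) Q = \left(\left(-4 - \frac{\sqrt{6}}{4}\right) + 0\right) \left(-7\right) = \left(-4 - \frac{\sqrt{6}}{4}\right) \left(-7\right) = 28 + \frac{7 \sqrt{6}}{4}$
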